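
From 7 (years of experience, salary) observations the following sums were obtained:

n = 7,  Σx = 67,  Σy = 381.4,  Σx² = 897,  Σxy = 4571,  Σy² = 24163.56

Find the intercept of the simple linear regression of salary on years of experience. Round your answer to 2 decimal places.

Sxx = Σx² − (Σx)²/n = 897 − 641.285714 = 255.714286
Sxy = Σxy − (Σx)(Σy)/n = 4571 − 3650.542857 = 920.457143
b = Sxy/Sxx = 920.457143/255.714286 = 3.599553
a = ȳ − b·x̄ = 54.485714 − 3.599553·9.571429 = 20.032849

20.03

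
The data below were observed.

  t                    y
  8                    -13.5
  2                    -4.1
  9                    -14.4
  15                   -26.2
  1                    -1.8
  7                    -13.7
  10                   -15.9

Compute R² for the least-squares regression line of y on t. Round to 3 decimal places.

0.985

n = 7, Σx = 52, Σy = -89.6, Σxy = -895.5, Σx² = 524, Σy² = 1536.6
Sxx = Σx² − (Σx)²/n = 524 − 386.285714 = 137.714286
Sxy = Σxy − (Σx)(Σy)/n = -895.5 − (-665.6) = -229.9
Syy = Σy² − (Σy)²/n = 1536.6 − 1146.88 = 389.72
R² = Sxy²/(Sxx·Syy) = (-229.9)²/(137.714286·389.72) = 0.984796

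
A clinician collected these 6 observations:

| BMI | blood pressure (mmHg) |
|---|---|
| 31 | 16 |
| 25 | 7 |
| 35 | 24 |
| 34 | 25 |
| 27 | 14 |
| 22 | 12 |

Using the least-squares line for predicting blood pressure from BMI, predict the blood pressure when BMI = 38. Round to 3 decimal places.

n = 6, Σx = 174, Σy = 98, Σxy = 3003, Σx² = 5180
Sxx = Σx² − (Σx)²/n = 5180 − 5046 = 134
Sxy = Σxy − (Σx)(Σy)/n = 3003 − 2842 = 161
b = Sxy/Sxx = 161/134 = 1.201493
a = ȳ − b·x̄ = 16.333333 − 1.201493·29 = -18.509950
ŷ(38) = a + b·38 = -18.509950 + 1.201493·38 = 27.146766

27.147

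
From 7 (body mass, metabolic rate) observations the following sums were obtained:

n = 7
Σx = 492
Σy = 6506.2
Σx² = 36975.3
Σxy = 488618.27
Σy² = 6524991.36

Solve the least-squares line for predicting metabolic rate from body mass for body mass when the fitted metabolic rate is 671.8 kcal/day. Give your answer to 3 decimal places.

Sxx = Σx² − (Σx)²/n = 36975.3 − 34580.571429 = 2394.728571
Sxy = Σxy − (Σx)(Σy)/n = 488618.27 − 457292.914286 = 31325.355714
b = Sxy/Sxx = 31325.355714/2394.728571 = 13.080963
a = ȳ − b·x̄ = 929.457143 − 13.080963·70.285714 = 10.052318
Set a + b·x = 671.8: x = (671.8 − 10.052318) / 13.080963 = 50.588606

50.589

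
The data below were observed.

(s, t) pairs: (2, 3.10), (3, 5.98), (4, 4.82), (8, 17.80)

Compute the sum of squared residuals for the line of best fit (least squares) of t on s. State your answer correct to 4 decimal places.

n = 4, Σx = 17, Σy = 31.7, Σxy = 185.82, Σx² = 93, Σy² = 385.4428
Sxx = Σx² − (Σx)²/n = 93 − 72.25 = 20.75
Sxy = Σxy − (Σx)(Σy)/n = 185.82 − 134.725 = 51.095
Syy = Σy² − (Σy)²/n = 385.4428 − 251.2225 = 134.2203
b = Sxy/Sxx = 51.095/20.75 = 2.462410
SSE = Syy − b·Sxy = 134.2203 − 2.462410·51.095 = 8.403480

8.4035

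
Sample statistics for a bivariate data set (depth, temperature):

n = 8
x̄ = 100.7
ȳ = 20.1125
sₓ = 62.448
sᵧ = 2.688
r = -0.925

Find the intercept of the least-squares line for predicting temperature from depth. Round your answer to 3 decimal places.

b = r · sᵧ/sₓ = -0.925 · 2.688/62.448 = -0.039816
a = ȳ − b·x̄ = 20.1125 − (-0.039816)·100.7 = 24.121924

24.122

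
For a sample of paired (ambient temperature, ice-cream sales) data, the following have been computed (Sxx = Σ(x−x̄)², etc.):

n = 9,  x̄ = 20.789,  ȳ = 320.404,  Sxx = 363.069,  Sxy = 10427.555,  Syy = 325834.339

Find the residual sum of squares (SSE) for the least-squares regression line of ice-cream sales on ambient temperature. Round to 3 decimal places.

26348.833

b = Sxy/Sxx = 10427.555/363.069 = 28.720588
SSE = Syy − b·Sxy = 325834.339 − 28.720588·10427.555 = 26348.832724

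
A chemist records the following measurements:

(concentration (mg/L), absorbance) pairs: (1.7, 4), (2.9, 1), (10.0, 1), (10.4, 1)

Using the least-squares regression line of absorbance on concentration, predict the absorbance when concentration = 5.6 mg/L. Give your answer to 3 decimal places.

1.890

n = 4, Σx = 25, Σy = 7, Σxy = 30.1, Σx² = 219.46
Sxx = Σx² − (Σx)²/n = 219.46 − 156.25 = 63.21
Sxy = Σxy − (Σx)(Σy)/n = 30.1 − 43.75 = -13.65
b = Sxy/Sxx = -13.65/63.21 = -0.215947
a = ȳ − b·x̄ = 1.75 − (-0.215947)·6.25 = 3.099668
ŷ(5.6) = a + b·5.6 = 3.099668 + (-0.215947)·5.6 = 1.890365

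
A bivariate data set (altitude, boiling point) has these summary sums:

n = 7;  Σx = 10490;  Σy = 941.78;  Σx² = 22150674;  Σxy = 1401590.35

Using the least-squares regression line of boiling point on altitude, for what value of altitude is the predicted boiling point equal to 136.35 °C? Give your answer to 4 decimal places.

302.8456

Sxx = Σx² − (Σx)²/n = 22150674 − 15720014.285714 = 6430659.714286
Sxy = Σxy − (Σx)(Σy)/n = 1401590.35 − 1411324.6 = -9734.25
b = Sxy/Sxx = -9734.25/6430659.714286 = -0.001514
a = ȳ − b·x̄ = 134.54 − (-0.001514)·1498.571429 = 136.808425
Set a + b·x = 136.35: x = (136.35 − 136.808425) / (-0.001514) = 302.845607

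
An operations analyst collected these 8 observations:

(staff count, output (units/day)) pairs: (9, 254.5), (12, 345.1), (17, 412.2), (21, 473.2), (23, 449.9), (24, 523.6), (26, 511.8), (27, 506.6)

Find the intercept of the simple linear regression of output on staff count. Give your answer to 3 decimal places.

162.636

n = 8, Σx = 159, Σy = 3476.9, Σxy = 73275.4, Σx² = 3465
Sxx = Σx² − (Σx)²/n = 3465 − 3160.125 = 304.875
Sxy = Σxy − (Σx)(Σy)/n = 73275.4 − 69103.3875 = 4172.0125
b = Sxy/Sxx = 4172.0125/304.875 = 13.684338
a = ȳ − b·x̄ = 434.6125 − 13.684338·19.875 = 162.636285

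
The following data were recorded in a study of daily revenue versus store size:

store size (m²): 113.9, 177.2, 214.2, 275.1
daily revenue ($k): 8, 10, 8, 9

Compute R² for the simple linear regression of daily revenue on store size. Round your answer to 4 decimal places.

0.0519

n = 4, Σx = 780.4, Σy = 35, Σxy = 6872.7, Σx² = 165934.7, Σy² = 309
Sxx = Σx² − (Σx)²/n = 165934.7 − 152256.04 = 13678.66
Sxy = Σxy − (Σx)(Σy)/n = 6872.7 − 6828.5 = 44.2
Syy = Σy² − (Σy)²/n = 309 − 306.25 = 2.75
R² = Sxy²/(Sxx·Syy) = (44.2)²/(13678.66·2.75) = 0.051936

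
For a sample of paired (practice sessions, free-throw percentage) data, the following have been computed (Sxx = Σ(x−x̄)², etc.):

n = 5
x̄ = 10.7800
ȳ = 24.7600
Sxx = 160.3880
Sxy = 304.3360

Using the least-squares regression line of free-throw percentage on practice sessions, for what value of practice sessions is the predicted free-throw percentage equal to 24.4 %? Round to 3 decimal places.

b = Sxy/Sxx = 304.336/160.388 = 1.897499
a = ȳ − b·x̄ = 24.76 − 1.897499·10.78 = 4.304965
Set a + b·x = 24.4: x = (24.4 − 4.304965) / 1.897499 = 10.590277

10.590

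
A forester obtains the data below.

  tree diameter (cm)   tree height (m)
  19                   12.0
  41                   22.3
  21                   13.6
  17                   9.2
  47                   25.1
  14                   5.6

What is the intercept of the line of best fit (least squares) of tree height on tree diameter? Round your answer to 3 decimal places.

0.450

n = 6, Σx = 159, Σy = 87.8, Σxy = 2842.4, Σx² = 5177
Sxx = Σx² − (Σx)²/n = 5177 − 4213.5 = 963.5
Sxy = Σxy − (Σx)(Σy)/n = 2842.4 − 2326.7 = 515.7
b = Sxy/Sxx = 515.7/963.5 = 0.535236
a = ȳ − b·x̄ = 14.633333 − 0.535236·26.5 = 0.449576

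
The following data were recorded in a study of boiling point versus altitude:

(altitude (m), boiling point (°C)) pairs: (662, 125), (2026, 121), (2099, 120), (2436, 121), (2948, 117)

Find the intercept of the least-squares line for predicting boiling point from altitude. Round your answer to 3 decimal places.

n = 5, Σx = 10171, Σy = 604, Σxy = 1219448, Σx² = 23573521
Sxx = Σx² − (Σx)²/n = 23573521 − 20689848.2 = 2883672.8
Sxy = Σxy − (Σx)(Σy)/n = 1219448 − 1228656.8 = -9208.8
b = Sxy/Sxx = -9208.8/2883672.8 = -0.003193
a = ȳ − b·x̄ = 120.8 − (-0.003193)·2034.2 = 127.296070

127.296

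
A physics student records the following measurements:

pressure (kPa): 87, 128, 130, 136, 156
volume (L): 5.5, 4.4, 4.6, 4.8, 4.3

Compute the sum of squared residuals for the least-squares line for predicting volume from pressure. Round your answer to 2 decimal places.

n = 5, Σx = 637, Σy = 23.6, Σxy = 2963.3, Σx² = 83685, Σy² = 112.3
Sxx = Σx² − (Σx)²/n = 83685 − 81153.8 = 2531.2
Sxy = Σxy − (Σx)(Σy)/n = 2963.3 − 3006.64 = -43.34
Syy = Σy² − (Σy)²/n = 112.3 − 111.392 = 0.908
b = Sxy/Sxx = -43.34/2531.2 = -0.017122
SSE = Syy − b·Sxy = 0.908 − (-0.017122)·(-43.34) = 0.165919

0.17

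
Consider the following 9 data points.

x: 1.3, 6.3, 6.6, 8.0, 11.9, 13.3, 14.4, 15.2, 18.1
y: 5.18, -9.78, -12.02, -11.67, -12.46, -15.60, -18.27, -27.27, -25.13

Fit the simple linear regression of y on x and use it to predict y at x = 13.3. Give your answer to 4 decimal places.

n = 9, Σx = 95.1, Σy = -127.02, Σxy = -1715.771, Σx² = 1233.45
Sxx = Σx² − (Σx)²/n = 1233.45 − 1004.89 = 228.56
Sxy = Σxy − (Σx)(Σy)/n = -1715.771 − (-1342.178) = -373.593
b = Sxy/Sxx = -373.593/228.56 = -1.634551
a = ȳ − b·x̄ = -14.113333 − (-1.634551)·10.566667 = 3.158423
ŷ(13.3) = a + b·13.3 = 3.158423 + (-1.634551)·13.3 = -18.581106

-18.5811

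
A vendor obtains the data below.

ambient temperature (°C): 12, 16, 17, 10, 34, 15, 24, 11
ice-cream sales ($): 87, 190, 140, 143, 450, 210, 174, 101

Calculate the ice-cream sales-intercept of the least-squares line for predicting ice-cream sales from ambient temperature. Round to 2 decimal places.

-30.58

n = 8, Σx = 139, Σy = 1495, Σxy = 31631, Σx² = 2867
Sxx = Σx² − (Σx)²/n = 2867 − 2415.125 = 451.875
Sxy = Σxy − (Σx)(Σy)/n = 31631 − 25975.625 = 5655.375
b = Sxy/Sxx = 5655.375/451.875 = 12.515353
a = ȳ − b·x̄ = 186.875 − 12.515353·17.375 = -30.579253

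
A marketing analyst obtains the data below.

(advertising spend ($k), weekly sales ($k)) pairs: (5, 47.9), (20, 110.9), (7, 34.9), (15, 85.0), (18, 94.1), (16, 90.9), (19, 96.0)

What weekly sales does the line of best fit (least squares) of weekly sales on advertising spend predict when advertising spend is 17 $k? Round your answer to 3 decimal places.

92.195

n = 7, Σx = 100, Σy = 559.7, Σxy = 8949, Σx² = 1640
Sxx = Σx² − (Σx)²/n = 1640 − 1428.571429 = 211.428571
Sxy = Σxy − (Σx)(Σy)/n = 8949 − 7995.714286 = 953.285714
b = Sxy/Sxx = 953.285714/211.428571 = 4.508784
a = ȳ − b·x̄ = 79.957143 − 4.508784·14.285714 = 15.545946
ŷ(17) = a + b·17 = 15.545946 + 4.508784·17 = 92.195270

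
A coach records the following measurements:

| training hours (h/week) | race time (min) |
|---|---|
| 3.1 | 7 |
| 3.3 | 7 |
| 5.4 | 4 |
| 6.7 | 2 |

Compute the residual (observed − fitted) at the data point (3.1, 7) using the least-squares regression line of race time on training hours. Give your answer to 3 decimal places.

-0.155

n = 4, Σx = 18.5, Σy = 20, Σxy = 79.8, Σx² = 94.55
Sxx = Σx² − (Σx)²/n = 94.55 − 85.5625 = 8.9875
Sxy = Σxy − (Σx)(Σy)/n = 79.8 − 92.5 = -12.7
b = Sxy/Sxx = -12.7/8.9875 = -1.413074
a = ȳ − b·x̄ = 5 − (-1.413074)·4.625 = 11.535466
ŷ(3.1) = 11.535466 + (-1.413074)·3.1 = 7.154937
residual = y − ŷ = 7 − 7.154937 = -0.154937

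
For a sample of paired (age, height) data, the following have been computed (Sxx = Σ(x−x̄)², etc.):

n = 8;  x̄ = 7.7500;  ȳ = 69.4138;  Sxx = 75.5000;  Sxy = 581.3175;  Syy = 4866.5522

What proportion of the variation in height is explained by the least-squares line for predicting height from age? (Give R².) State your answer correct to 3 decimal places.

R² = Sxy²/(Sxx·Syy) = (581.3175)²/(75.5·4866.5522) = 0.919726

0.920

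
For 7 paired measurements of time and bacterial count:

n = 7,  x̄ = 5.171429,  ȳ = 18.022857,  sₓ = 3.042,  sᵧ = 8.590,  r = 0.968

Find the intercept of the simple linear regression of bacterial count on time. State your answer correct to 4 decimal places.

b = r · sᵧ/sₓ = 0.968 · 8.59/3.042 = 2.733439
a = ȳ − b·x̄ = 18.022857 − 2.733439·5.171429 = 3.887074

3.8871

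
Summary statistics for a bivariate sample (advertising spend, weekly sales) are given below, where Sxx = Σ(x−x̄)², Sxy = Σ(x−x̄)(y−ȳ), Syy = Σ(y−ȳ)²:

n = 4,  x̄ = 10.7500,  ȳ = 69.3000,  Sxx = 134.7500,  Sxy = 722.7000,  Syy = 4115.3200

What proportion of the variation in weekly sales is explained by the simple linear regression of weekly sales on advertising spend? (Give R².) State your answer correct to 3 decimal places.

0.942

R² = Sxy²/(Sxx·Syy) = (722.7)²/(134.75·4115.32) = 0.941854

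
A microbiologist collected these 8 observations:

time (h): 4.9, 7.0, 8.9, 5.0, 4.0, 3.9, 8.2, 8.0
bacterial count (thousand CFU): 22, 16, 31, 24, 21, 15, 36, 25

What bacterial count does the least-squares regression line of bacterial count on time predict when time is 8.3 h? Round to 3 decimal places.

n = 8, Σx = 49.9, Σy = 190, Σxy = 1253.4, Σx² = 339.67
Sxx = Σx² − (Σx)²/n = 339.67 − 311.25125 = 28.41875
Sxy = Σxy − (Σx)(Σy)/n = 1253.4 − 1185.125 = 68.275
b = Sxy/Sxx = 68.275/28.41875 = 2.402463
a = ȳ − b·x̄ = 23.75 − 2.402463·6.2375 = 8.764636
ŷ(8.3) = a + b·8.3 = 8.764636 + 2.402463·8.3 = 28.705080

28.705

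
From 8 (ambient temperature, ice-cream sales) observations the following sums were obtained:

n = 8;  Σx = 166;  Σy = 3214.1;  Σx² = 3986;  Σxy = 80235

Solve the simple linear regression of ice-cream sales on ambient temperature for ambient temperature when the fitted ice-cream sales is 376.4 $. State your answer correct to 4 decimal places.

19.7359

Sxx = Σx² − (Σx)²/n = 3986 − 3444.5 = 541.5
Sxy = Σxy − (Σx)(Σy)/n = 80235 − 66692.575 = 13542.425
b = Sxy/Sxx = 13542.425/541.5 = 25.009095
a = ȳ − b·x̄ = 401.7625 − 25.009095·20.75 = -117.176223
Set a + b·x = 376.4: x = (376.4 − (-117.176223)) / 25.009095 = 19.735869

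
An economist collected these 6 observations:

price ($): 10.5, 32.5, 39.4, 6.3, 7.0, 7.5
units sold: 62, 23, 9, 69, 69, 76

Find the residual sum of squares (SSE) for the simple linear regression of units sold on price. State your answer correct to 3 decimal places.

55.788

n = 6, Σx = 103.2, Σy = 308, Σxy = 3240.8, Σx² = 2863.8, Σy² = 19752
Sxx = Σx² − (Σx)²/n = 2863.8 − 1775.04 = 1088.76
Sxy = Σxy − (Σx)(Σy)/n = 3240.8 − 5297.6 = -2056.8
Syy = Σy² − (Σy)²/n = 19752 − 15810.666667 = 3941.333333
b = Sxy/Sxx = -2056.8/1088.76 = -1.889122
SSE = Syy − b·Sxy = 3941.333333 − (-1.889122)·(-2056.8) = 55.788089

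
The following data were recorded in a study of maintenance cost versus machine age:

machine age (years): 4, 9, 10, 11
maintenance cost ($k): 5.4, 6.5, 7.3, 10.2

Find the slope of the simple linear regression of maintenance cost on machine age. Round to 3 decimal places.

0.531

n = 4, Σx = 34, Σy = 29.4, Σxy = 265.3, Σx² = 318
Sxx = Σx² − (Σx)²/n = 318 − 289 = 29
Sxy = Σxy − (Σx)(Σy)/n = 265.3 − 249.9 = 15.4
b = Sxy/Sxx = 15.4/29 = 0.531034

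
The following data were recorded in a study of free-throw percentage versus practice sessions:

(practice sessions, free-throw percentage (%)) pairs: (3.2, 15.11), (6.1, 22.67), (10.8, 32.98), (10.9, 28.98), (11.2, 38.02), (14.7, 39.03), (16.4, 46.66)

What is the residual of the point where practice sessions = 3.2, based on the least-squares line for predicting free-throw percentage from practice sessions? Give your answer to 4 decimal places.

-0.4203

n = 7, Σx = 73.3, Σy = 223.45, Σxy = 2623.494, Σx² = 893.39
Sxx = Σx² − (Σx)²/n = 893.39 − 767.555714 = 125.834286
Sxy = Σxy − (Σx)(Σy)/n = 2623.494 − 2339.840714 = 283.653286
b = Sxy/Sxx = 283.653286/125.834286 = 2.254181
a = ȳ − b·x̄ = 31.921429 − 2.254181·10.471429 = 8.316931
ŷ(3.2) = 8.316931 + 2.254181·3.2 = 15.530311
residual = y − ŷ = 15.11 − 15.530311 = -0.420311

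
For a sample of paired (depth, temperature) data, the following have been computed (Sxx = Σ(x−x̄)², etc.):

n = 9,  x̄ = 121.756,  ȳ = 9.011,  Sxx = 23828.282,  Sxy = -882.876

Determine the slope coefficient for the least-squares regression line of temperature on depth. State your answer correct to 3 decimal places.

b = Sxy/Sxx = -882.876/23828.282 = -0.037052

-0.037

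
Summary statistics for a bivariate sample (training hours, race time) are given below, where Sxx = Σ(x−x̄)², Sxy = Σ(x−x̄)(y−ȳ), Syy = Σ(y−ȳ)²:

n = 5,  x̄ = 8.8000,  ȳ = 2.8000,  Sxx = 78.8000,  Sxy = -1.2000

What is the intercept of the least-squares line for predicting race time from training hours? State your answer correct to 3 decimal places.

2.934

b = Sxy/Sxx = -1.2/78.8 = -0.015228
a = ȳ − b·x̄ = 2.8 − (-0.015228)·8.8 = 2.934010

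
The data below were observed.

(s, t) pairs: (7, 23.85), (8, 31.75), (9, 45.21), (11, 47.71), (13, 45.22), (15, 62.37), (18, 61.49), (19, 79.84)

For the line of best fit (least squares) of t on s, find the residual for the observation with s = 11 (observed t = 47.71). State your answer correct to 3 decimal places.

3.570

n = 8, Σx = 100, Σy = 397.44, Σxy = 5499.84, Σx² = 1394
Sxx = Σx² − (Σx)²/n = 1394 − 1250 = 144
Sxy = Σxy − (Σx)(Σy)/n = 5499.84 − 4968 = 531.84
b = Sxy/Sxx = 531.84/144 = 3.693333
a = ȳ − b·x̄ = 49.68 − 3.693333·12.5 = 3.513333
ŷ(11) = 3.513333 + 3.693333·11 = 44.14
residual = y − ŷ = 47.71 − 44.14 = 3.57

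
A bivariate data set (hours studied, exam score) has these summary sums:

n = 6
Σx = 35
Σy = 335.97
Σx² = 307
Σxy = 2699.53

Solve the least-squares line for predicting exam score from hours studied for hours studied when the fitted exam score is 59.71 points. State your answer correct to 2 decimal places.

Sxx = Σx² − (Σx)²/n = 307 − 204.166667 = 102.833333
Sxy = Σxy − (Σx)(Σy)/n = 2699.53 − 1959.825 = 739.705
b = Sxy/Sxx = 739.705/102.833333 = 7.193241
a = ȳ − b·x̄ = 55.995 − 7.193241·5.833333 = 14.034425
Set a + b·x = 59.71: x = (59.71 − 14.034425) / 7.193241 = 6.349790

6.35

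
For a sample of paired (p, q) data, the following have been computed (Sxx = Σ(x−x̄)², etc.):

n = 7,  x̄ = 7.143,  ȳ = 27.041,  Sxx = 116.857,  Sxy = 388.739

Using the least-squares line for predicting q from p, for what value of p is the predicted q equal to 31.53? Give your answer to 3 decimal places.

8.492

b = Sxy/Sxx = 388.739/116.857 = 3.326621
a = ȳ − b·x̄ = 27.041 − 3.326621·7.143 = 3.278943
Set a + b·x = 31.53: x = (31.53 − 3.278943) / 3.326621 = 8.492417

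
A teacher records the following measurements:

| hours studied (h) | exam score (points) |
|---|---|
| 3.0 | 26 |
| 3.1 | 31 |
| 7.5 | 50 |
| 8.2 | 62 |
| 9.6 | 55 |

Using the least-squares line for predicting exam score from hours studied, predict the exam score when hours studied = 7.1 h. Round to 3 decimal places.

n = 5, Σx = 31.4, Σy = 224, Σxy = 1585.5, Σx² = 234.26
Sxx = Σx² − (Σx)²/n = 234.26 − 197.192 = 37.068
Sxy = Σxy − (Σx)(Σy)/n = 1585.5 − 1406.72 = 178.78
b = Sxy/Sxx = 178.78/37.068 = 4.823028
a = ȳ − b·x̄ = 44.8 − 4.823028·6.28 = 14.511384
ŷ(7.1) = a + b·7.1 = 14.511384 + 4.823028·7.1 = 48.754883

48.755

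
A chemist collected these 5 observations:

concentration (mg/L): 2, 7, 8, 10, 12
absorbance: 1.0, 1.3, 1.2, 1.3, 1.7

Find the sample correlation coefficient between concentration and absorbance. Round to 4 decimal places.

n = 5, Σx = 39, Σy = 6.5, Σxy = 54.1, Σx² = 361, Σy² = 8.71
Sxx = Σx² − (Σx)²/n = 361 − 304.2 = 56.8
Sxy = Σxy − (Σx)(Σy)/n = 54.1 − 50.7 = 3.4
Syy = Σy² − (Σy)²/n = 8.71 − 8.45 = 0.26
r = Sxy/√(Sxx·Syy) = 3.4/√(14.768) = 3.4/3.842916 = 0.884745

0.8847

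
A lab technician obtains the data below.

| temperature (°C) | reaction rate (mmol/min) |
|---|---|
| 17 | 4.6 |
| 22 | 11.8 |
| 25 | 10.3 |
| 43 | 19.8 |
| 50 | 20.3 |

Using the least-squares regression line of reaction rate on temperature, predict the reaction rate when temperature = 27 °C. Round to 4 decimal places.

11.3992

n = 5, Σx = 157, Σy = 66.8, Σxy = 2461.7, Σx² = 5747
Sxx = Σx² − (Σx)²/n = 5747 − 4929.8 = 817.2
Sxy = Σxy − (Σx)(Σy)/n = 2461.7 − 2097.52 = 364.18
b = Sxy/Sxx = 364.18/817.2 = 0.445644
a = ȳ − b·x̄ = 13.36 − 0.445644·31.4 = -0.633211
ŷ(27) = a + b·27 = -0.633211 + 0.445644·27 = 11.399168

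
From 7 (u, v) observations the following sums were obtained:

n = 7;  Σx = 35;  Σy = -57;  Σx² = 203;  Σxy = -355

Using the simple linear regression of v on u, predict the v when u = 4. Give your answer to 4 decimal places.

-5.6429

Sxx = Σx² − (Σx)²/n = 203 − 175 = 28
Sxy = Σxy − (Σx)(Σy)/n = -355 − (-285) = -70
b = Sxy/Sxx = -70/28 = -2.5
a = ȳ − b·x̄ = -8.142857 − (-2.5)·5 = 4.357143
ŷ(4) = a + b·4 = 4.357143 + (-2.5)·4 = -5.642857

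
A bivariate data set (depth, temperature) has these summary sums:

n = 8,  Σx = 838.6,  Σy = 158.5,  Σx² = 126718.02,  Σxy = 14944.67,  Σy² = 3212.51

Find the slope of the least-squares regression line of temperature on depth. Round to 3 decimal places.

Sxx = Σx² − (Σx)²/n = 126718.02 − 87906.245 = 38811.775
Sxy = Σxy − (Σx)(Σy)/n = 14944.67 − 16614.7625 = -1670.0925
b = Sxy/Sxx = -1670.0925/38811.775 = -0.043031

-0.043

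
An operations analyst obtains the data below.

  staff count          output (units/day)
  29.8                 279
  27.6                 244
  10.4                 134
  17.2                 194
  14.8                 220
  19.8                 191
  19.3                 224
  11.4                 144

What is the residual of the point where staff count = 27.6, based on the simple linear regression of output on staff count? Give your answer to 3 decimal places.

n = 8, Σx = 150.3, Σy = 1630, Σxy = 32781.6, Σx² = 3167.33
Sxx = Σx² − (Σx)²/n = 3167.33 − 2823.76125 = 343.56875
Sxy = Σxy − (Σx)(Σy)/n = 32781.6 − 30623.625 = 2157.975
b = Sxy/Sxx = 2157.975/343.56875 = 6.281057
a = ȳ − b·x̄ = 203.75 − 6.281057·18.7875 = 85.744636
ŷ(27.6) = 85.744636 + 6.281057·27.6 = 259.101817
residual = y − ŷ = 244 − 259.101817 = -15.101817

-15.102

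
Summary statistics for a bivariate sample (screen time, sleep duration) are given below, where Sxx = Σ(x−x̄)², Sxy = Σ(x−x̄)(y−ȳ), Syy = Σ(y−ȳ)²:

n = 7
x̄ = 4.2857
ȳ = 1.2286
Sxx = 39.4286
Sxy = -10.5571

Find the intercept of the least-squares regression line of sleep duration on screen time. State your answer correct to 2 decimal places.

b = Sxy/Sxx = -10.5571/39.4286 = -0.267752
a = ȳ − b·x̄ = 1.2286 − (-0.267752)·4.2857 = 2.376106

2.38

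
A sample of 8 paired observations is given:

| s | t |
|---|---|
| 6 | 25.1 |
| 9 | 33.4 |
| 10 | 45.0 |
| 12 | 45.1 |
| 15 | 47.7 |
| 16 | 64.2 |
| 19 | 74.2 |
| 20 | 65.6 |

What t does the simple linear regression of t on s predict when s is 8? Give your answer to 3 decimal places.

32.747

n = 8, Σx = 107, Σy = 400.3, Σxy = 5906.9, Σx² = 1603
Sxx = Σx² − (Σx)²/n = 1603 − 1431.125 = 171.875
Sxy = Σxy − (Σx)(Σy)/n = 5906.9 − 5354.0125 = 552.8875
b = Sxy/Sxx = 552.8875/171.875 = 3.2168
a = ȳ − b·x̄ = 50.0375 − 3.2168·13.375 = 7.0128
ŷ(8) = a + b·8 = 7.0128 + 3.2168·8 = 32.7472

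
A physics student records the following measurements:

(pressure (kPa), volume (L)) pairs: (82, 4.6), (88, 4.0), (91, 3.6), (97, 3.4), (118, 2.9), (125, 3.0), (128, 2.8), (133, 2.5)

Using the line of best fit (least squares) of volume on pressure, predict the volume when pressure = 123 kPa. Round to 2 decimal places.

2.86

n = 8, Σx = 862, Σy = 26.8, Σxy = 2794.7, Σx² = 95780
Sxx = Σx² − (Σx)²/n = 95780 − 92880.5 = 2899.5
Sxy = Σxy − (Σx)(Σy)/n = 2794.7 − 2887.7 = -93
b = Sxy/Sxx = -93/2899.5 = -0.032074
a = ȳ − b·x̄ = 3.35 − (-0.032074)·107.75 = 6.806027
ŷ(123) = a + b·123 = 6.806027 + (-0.032074)·123 = 2.860864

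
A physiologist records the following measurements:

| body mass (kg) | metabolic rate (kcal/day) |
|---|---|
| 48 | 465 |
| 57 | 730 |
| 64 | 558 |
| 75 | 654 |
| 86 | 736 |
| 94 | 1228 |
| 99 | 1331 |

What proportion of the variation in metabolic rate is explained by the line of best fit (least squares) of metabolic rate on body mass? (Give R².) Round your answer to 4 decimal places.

n = 7, Σx = 523, Σy = 5702, Σxy = 459189, Σx² = 41307, Σy² = 5309446
Sxx = Σx² − (Σx)²/n = 41307 − 39075.571429 = 2231.428571
Sxy = Σxy − (Σx)(Σy)/n = 459189 − 426020.857143 = 33168.142857
Syy = Σy² − (Σy)²/n = 5309446 − 4644686.285714 = 664759.714286
R² = Sxy²/(Sxx·Syy) = (33168.142857)²/(2231.428571·664759.714286) = 0.741643

0.7416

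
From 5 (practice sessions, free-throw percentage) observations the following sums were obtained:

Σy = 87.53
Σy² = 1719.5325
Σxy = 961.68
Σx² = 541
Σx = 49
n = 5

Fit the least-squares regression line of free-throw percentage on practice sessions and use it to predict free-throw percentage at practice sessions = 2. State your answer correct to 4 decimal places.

4.1785

Sxx = Σx² − (Σx)²/n = 541 − 480.2 = 60.8
Sxy = Σxy − (Σx)(Σy)/n = 961.68 − 857.794 = 103.886
b = Sxy/Sxx = 103.886/60.8 = 1.708651
a = ȳ − b·x̄ = 17.506 − 1.708651·9.8 = 0.761217
ŷ(2) = a + b·2 = 0.761217 + 1.708651·2 = 4.178520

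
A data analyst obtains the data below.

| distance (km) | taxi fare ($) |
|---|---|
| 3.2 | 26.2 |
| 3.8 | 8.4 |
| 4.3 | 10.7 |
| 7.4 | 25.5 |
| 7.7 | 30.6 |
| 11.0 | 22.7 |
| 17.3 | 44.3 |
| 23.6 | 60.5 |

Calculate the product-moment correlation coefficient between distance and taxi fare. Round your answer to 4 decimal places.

n = 8, Σx = 78.3, Σy = 228.9, Σxy = 3029.98, Σx² = 1134.47, Σy² = 8596.13
Sxx = Σx² − (Σx)²/n = 1134.47 − 766.36125 = 368.10875
Sxy = Σxy − (Σx)(Σy)/n = 3029.98 − 2240.35875 = 789.62125
Syy = Σy² − (Σy)²/n = 8596.13 − 6549.40125 = 2046.72875
r = Sxy/√(Sxx·Syy) = 789.62125/√(753418.761752) = 789.62125/867.996983 = 0.909705

0.9097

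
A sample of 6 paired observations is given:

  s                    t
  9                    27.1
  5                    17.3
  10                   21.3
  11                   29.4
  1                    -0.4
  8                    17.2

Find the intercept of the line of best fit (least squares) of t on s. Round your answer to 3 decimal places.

-0.748

n = 6, Σx = 44, Σy = 111.9, Σxy = 1004, Σx² = 392
Sxx = Σx² − (Σx)²/n = 392 − 322.666667 = 69.333333
Sxy = Σxy − (Σx)(Σy)/n = 1004 − 820.6 = 183.4
b = Sxy/Sxx = 183.4/69.333333 = 2.645192
a = ȳ − b·x̄ = 18.65 − 2.645192·7.333333 = -0.748077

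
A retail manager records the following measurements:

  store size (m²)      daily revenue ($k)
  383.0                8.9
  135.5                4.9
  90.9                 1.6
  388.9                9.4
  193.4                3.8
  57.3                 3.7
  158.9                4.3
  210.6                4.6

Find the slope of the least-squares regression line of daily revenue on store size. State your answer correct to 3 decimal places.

n = 8, Σx = 1618.5, Σy = 41.2, Σxy = 10472.71, Σx² = 434843.69
Sxx = Σx² − (Σx)²/n = 434843.69 − 327442.78125 = 107400.90875
Sxy = Σxy − (Σx)(Σy)/n = 10472.71 − 8335.275 = 2137.435
b = Sxy/Sxx = 2137.435/107400.90875 = 0.019901

0.020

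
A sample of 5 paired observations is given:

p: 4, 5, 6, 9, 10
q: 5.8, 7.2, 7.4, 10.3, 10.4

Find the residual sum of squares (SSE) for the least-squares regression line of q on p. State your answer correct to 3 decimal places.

0.474

n = 5, Σx = 34, Σy = 41.1, Σxy = 300.3, Σx² = 258, Σy² = 354.49
Sxx = Σx² − (Σx)²/n = 258 − 231.2 = 26.8
Sxy = Σxy − (Σx)(Σy)/n = 300.3 − 279.48 = 20.82
Syy = Σy² − (Σy)²/n = 354.49 − 337.842 = 16.648
b = Sxy/Sxx = 20.82/26.8 = 0.776866
SSE = Syy − b·Sxy = 16.648 − 0.776866·20.82 = 0.473657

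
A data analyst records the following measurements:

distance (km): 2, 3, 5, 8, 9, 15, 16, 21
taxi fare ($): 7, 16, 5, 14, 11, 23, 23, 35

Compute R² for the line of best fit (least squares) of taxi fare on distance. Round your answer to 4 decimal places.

n = 8, Σx = 79, Σy = 134, Σxy = 1746, Σx² = 1105, Σy² = 2930
Sxx = Σx² − (Σx)²/n = 1105 − 780.125 = 324.875
Sxy = Σxy − (Σx)(Σy)/n = 1746 − 1323.25 = 422.75
Syy = Σy² − (Σy)²/n = 2930 − 2244.5 = 685.5
R² = Sxy²/(Sxx·Syy) = (422.75)²/(324.875·685.5) = 0.802497

0.8025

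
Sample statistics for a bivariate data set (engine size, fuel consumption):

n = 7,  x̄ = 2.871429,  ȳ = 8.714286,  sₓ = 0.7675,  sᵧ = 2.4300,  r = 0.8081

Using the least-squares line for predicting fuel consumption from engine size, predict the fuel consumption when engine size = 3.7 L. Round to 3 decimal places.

b = r · sᵧ/sₓ = 0.8081 · 2.43/0.7675 = 2.558545
a = ȳ − b·x̄ = 8.714286 − 2.558545·2.871429 = 1.367607
ŷ(3.7) = a + b·3.7 = 1.367607 + 2.558545·3.7 = 10.834222

10.834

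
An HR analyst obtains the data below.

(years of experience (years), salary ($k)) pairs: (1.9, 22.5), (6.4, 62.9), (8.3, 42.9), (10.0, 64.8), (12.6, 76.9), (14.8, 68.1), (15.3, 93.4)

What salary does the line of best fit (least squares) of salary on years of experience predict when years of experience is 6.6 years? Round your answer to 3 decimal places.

47.821

n = 7, Σx = 69.3, Σy = 431.5, Σxy = 4855.22, Σx² = 825.35
Sxx = Σx² − (Σx)²/n = 825.35 − 686.07 = 139.28
Sxy = Σxy − (Σx)(Σy)/n = 4855.22 − 4271.85 = 583.37
b = Sxy/Sxx = 583.37/139.28 = 4.188469
a = ȳ − b·x̄ = 61.642857 − 4.188469·9.9 = 20.177011
ŷ(6.6) = a + b·6.6 = 20.177011 + 4.188469·6.6 = 47.820909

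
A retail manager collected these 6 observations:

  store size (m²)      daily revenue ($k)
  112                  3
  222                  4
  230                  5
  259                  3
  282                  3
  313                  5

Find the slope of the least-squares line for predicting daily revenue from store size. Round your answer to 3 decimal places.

n = 6, Σx = 1418, Σy = 23, Σxy = 5562, Σx² = 359302
Sxx = Σx² − (Σx)²/n = 359302 − 335120.666667 = 24181.333333
Sxy = Σxy − (Σx)(Σy)/n = 5562 − 5435.666667 = 126.333333
b = Sxy/Sxx = 126.333333/24181.333333 = 0.005224

0.005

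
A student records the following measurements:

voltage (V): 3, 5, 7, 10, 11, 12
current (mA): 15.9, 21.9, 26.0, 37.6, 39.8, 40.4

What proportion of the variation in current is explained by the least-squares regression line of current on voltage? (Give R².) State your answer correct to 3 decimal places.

n = 6, Σx = 48, Σy = 181.6, Σxy = 1637.8, Σx² = 448, Σy² = 6038.38
Sxx = Σx² − (Σx)²/n = 448 − 384 = 64
Sxy = Σxy − (Σx)(Σy)/n = 1637.8 − 1452.8 = 185
Syy = Σy² − (Σy)²/n = 6038.38 − 5496.426667 = 541.953333
R² = Sxy²/(Sxx·Syy) = (185)²/(64·541.953333) = 0.986737

0.987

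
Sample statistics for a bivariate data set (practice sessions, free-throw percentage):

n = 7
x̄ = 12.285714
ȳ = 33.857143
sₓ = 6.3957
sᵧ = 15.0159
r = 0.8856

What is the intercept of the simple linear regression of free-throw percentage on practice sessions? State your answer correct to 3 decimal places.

b = r · sᵧ/sₓ = 0.8856 · 15.0159/6.3957 = 2.079222
a = ȳ − b·x̄ = 33.857143 − 2.079222·12.285714 = 8.312414

8.312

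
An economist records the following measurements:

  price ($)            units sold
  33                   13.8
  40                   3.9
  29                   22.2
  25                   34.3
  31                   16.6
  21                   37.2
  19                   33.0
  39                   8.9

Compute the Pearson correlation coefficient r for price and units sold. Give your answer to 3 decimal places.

n = 8, Σx = 237, Σy = 169.9, Σxy = 4382.6, Σx² = 7439, Σy² = 4702.59
Sxx = Σx² − (Σx)²/n = 7439 − 7021.125 = 417.875
Sxy = Σxy − (Σx)(Σy)/n = 4382.6 − 5033.2875 = -650.6875
Syy = Σy² − (Σy)²/n = 4702.59 − 3608.25125 = 1094.33875
r = Sxy/√(Sxx·Syy) = -650.6875/√(457296.805156) = -650.6875/676.237240 = -0.962218

-0.962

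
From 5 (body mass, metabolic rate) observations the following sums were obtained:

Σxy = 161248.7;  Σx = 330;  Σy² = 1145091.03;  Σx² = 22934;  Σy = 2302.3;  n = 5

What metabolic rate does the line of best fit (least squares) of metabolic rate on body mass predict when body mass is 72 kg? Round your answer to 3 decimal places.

508.797

Sxx = Σx² − (Σx)²/n = 22934 − 21780 = 1154
Sxy = Σxy − (Σx)(Σy)/n = 161248.7 − 151951.8 = 9296.9
b = Sxy/Sxx = 9296.9/1154 = 8.056239
a = ȳ − b·x̄ = 460.46 − 8.056239·66 = -71.251785
ŷ(72) = a + b·72 = -71.251785 + 8.056239·72 = 508.797435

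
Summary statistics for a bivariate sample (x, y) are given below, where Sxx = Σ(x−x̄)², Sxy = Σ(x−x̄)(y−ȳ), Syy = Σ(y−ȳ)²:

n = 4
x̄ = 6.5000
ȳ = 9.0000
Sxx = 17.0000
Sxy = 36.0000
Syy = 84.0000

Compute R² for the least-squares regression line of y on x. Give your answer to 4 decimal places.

0.9076

R² = Sxy²/(Sxx·Syy) = (36)²/(17·84) = 0.907563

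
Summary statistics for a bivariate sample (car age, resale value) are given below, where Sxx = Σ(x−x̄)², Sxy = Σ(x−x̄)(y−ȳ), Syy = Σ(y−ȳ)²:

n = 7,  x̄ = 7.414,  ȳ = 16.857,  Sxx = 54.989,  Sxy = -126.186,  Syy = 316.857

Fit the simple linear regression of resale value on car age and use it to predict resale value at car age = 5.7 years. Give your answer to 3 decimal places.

b = Sxy/Sxx = -126.186/54.989 = -2.294750
a = ȳ − b·x̄ = 16.857 − (-2.294750)·7.414 = 33.870275
ŷ(5.7) = a + b·5.7 = 33.870275 + (-2.294750)·5.7 = 20.790201

20.790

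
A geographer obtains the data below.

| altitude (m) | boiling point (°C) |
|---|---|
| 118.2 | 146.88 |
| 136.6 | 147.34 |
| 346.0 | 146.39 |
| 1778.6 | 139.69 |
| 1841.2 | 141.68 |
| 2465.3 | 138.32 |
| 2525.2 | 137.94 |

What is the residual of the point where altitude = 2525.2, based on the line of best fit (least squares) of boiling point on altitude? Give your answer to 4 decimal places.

n = 7, Σx = 9211.1, Σy = 998.24, Σxy = 1286779.034, Σx² = 19160121.33
Sxx = Σx² − (Σx)²/n = 19160121.33 − 12120623.315714 = 7039498.014286
Sxy = Σxy − (Σx)(Σy)/n = 1286779.034 − 1313555.494857 = -26776.460857
b = Sxy/Sxx = -26776.460857/7039498.014286 = -0.003804
a = ȳ − b·x̄ = 142.605714 − (-0.003804)·1315.871429 = 147.610955
ŷ(2525.2) = 147.610955 + (-0.003804)·2525.2 = 138.005736
residual = y − ŷ = 137.94 − 138.005736 = -0.065736

-0.0657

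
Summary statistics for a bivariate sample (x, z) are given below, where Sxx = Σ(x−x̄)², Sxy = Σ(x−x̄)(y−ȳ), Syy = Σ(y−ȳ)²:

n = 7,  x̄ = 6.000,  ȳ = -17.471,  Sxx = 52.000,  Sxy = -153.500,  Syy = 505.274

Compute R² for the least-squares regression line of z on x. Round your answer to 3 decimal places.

0.897

R² = Sxy²/(Sxx·Syy) = (-153.5)²/(52·505.274) = 0.896781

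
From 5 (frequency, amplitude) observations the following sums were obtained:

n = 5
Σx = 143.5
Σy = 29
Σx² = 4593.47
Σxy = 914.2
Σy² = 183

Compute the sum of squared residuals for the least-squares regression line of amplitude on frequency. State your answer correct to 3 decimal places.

Sxx = Σx² − (Σx)²/n = 4593.47 − 4118.45 = 475.02
Sxy = Σxy − (Σx)(Σy)/n = 914.2 − 832.3 = 81.9
Syy = Σy² − (Σy)²/n = 183 − 168.2 = 14.8
b = Sxy/Sxx = 81.9/475.02 = 0.172414
SSE = Syy − b·Sxy = 14.8 − 0.172414·81.9 = 0.679310

0.679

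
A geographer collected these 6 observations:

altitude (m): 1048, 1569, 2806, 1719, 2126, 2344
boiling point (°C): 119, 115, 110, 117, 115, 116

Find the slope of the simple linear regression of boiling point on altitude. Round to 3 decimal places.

n = 6, Σx = 11612, Σy = 692, Σxy = 1331324, Σx² = 24402874
Sxx = Σx² − (Σx)²/n = 24402874 − 22473090.666667 = 1929783.333333
Sxy = Σxy − (Σx)(Σy)/n = 1331324 − 1339250.666667 = -7926.666667
b = Sxy/Sxx = -7926.666667/1929783.333333 = -0.004108

-0.004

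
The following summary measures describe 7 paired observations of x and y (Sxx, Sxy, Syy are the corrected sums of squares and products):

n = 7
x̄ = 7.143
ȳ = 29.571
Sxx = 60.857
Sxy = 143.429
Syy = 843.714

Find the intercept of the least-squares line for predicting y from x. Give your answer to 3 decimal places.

12.736

b = Sxy/Sxx = 143.429/60.857 = 2.356820
a = ȳ − b·x̄ = 29.571 − 2.356820·7.143 = 12.736234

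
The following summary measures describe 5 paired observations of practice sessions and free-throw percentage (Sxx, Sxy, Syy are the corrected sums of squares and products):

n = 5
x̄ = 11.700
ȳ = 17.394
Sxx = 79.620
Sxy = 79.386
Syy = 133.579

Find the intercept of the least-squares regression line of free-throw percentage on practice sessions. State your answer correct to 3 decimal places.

b = Sxy/Sxx = 79.386/79.62 = 0.997061
a = ȳ − b·x̄ = 17.394 − 0.997061·11.7 = 5.728386

5.728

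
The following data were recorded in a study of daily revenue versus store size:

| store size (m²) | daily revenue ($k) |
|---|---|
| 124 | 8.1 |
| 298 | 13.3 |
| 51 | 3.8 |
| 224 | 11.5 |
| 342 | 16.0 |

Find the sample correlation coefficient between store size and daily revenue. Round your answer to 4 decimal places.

n = 5, Σx = 1039, Σy = 52.7, Σxy = 13209.6, Σx² = 273921, Σy² = 645.19
Sxx = Σx² − (Σx)²/n = 273921 − 215904.2 = 58016.8
Sxy = Σxy − (Σx)(Σy)/n = 13209.6 − 10951.06 = 2258.54
Syy = Σy² − (Σy)²/n = 645.19 − 555.458 = 89.732
r = Sxy/√(Sxx·Syy) = 2258.54/√(5205963.4976) = 2258.54/2281.658059 = 0.989868

0.9899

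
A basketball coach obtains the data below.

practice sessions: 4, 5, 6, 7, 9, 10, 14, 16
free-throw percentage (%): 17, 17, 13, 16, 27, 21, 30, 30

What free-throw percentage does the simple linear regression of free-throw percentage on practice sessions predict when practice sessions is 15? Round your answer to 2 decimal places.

n = 8, Σx = 71, Σy = 171, Σxy = 1696, Σx² = 759
Sxx = Σx² − (Σx)²/n = 759 − 630.125 = 128.875
Sxy = Σxy − (Σx)(Σy)/n = 1696 − 1517.625 = 178.375
b = Sxy/Sxx = 178.375/128.875 = 1.384093
a = ȳ − b·x̄ = 21.375 − 1.384093·8.875 = 9.091174
ŷ(15) = a + b·15 = 9.091174 + 1.384093·15 = 29.852570

29.85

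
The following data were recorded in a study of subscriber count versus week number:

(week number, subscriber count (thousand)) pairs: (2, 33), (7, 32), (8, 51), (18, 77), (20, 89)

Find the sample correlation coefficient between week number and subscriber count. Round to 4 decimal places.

0.9619

n = 5, Σx = 55, Σy = 282, Σxy = 3864, Σx² = 841, Σy² = 18564
Sxx = Σx² − (Σx)²/n = 841 − 605 = 236
Sxy = Σxy − (Σx)(Σy)/n = 3864 − 3102 = 762
Syy = Σy² − (Σy)²/n = 18564 − 15904.8 = 2659.2
r = Sxy/√(Sxx·Syy) = 762/√(627571.2) = 762/792.193916 = 0.961886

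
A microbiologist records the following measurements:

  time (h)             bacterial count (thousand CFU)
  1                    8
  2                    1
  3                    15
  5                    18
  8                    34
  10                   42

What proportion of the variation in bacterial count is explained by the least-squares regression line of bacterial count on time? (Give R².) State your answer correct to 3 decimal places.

n = 6, Σx = 29, Σy = 118, Σxy = 837, Σx² = 203, Σy² = 3534
Sxx = Σx² − (Σx)²/n = 203 − 140.166667 = 62.833333
Sxy = Σxy − (Σx)(Σy)/n = 837 − 570.333333 = 266.666667
Syy = Σy² − (Σy)²/n = 3534 − 2320.666667 = 1213.333333
R² = Sxy²/(Sxx·Syy) = (266.666667)²/(62.833333·1213.333333) = 0.932754

0.933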